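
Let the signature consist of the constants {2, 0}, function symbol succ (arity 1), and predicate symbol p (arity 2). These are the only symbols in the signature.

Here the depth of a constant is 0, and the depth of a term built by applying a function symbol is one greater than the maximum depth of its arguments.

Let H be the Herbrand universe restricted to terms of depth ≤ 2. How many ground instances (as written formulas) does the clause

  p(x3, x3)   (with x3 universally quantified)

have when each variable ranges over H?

6

Ground terms of depth ≤ 2:
  If N_k denotes the number of depth-≤k ground terms, the 2 constants give N_0 = 2, and each function symbol of arity r contributes N_{k-1}^r new terms at level k: N_k = 2 + N_{k-1}.
  N_0 = 2
  N_1 = 2 + 2 = 4
  N_2 = 2 + 4 = 6
  Explicitly: 2, 0, succ(2), succ(0), succ(succ(2)), succ(succ(0)).
So there are 6 ground terms available for substitution.
The variable x3 ranges independently over the available ground terms, and distinct assignments produce distinct instances.
Number of ground instances = 6.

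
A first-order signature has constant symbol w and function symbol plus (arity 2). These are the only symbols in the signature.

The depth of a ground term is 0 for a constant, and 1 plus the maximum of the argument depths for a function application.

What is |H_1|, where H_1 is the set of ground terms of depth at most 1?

2

If N_k denotes the number of depth-≤k ground terms, the 1 constant gives N_0 = 1, and each function symbol of arity r contributes N_{k-1}^r new terms at level k: N_k = 1 + N_{k-1}^2.
N_0 = 1
N_1 = 1 + 1^2 = 2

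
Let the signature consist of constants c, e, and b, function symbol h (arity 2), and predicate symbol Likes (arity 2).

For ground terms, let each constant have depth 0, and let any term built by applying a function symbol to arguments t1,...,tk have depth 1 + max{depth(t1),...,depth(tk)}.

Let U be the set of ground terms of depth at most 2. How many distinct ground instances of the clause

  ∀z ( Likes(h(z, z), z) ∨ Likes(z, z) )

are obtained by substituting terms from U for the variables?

Ground terms of depth ≤ 2:
  Write N_k for the number of ground terms of depth ≤ k. A term of depth ≤ k is either a constant or a function symbol applied to arguments of depth ≤ k−1, so N_k = 3 + N_{k-1}^2.
  N_0 = 3
  N_1 = 3 + 3^2 = 12
  N_2 = 3 + 12^2 = 147
So there are 147 ground terms available for substitution.
The body mentions the single quantified variable z; since ground terms form a free algebra, no two substitutions collapse to the same formula.
Number of ground instances = 147.

147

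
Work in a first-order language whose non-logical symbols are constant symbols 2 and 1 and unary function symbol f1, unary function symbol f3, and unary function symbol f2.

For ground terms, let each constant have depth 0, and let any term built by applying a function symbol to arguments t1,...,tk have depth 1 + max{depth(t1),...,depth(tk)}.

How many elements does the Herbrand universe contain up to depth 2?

26

Let N_k = |{terms of depth ≤ k}|. Then N_0 = 2 and N_k = 2 + N_{k-1} + N_{k-1} + N_{k-1} for k ≥ 1 (one summand per function symbol, arity giving the exponent).
N_0 = 2
N_1 = 2 + 2 + 2 + 2 = 8
N_2 = 2 + 8 + 8 + 8 = 26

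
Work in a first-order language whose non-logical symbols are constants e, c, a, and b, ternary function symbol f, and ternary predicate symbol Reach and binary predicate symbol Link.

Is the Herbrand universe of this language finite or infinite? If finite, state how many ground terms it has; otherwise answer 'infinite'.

The signature has at least one function symbol (f, arity 3) and at least one constant (e).
Iterating f gives infinitely many distinct ground terms: e, f(e, e, e), f(f(e, e, e), f(e, e, e), f(e, e, e)), ...
So the Herbrand universe is infinite.

infinite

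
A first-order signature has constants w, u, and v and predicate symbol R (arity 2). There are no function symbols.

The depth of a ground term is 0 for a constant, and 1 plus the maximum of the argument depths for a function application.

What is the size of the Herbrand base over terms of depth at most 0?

First count ground terms of depth ≤ 0.
With no function symbols every ground term is a constant, so there are exactly 3 ground terms at every depth bound.
N_0 = 3
So |H| = 3.
Ground atoms are formed by filling each argument slot of a predicate with a term from H, so an r-ary predicate gives |H|^r atoms:
  R: 3^2 = 9
Total ground atoms: 9.

9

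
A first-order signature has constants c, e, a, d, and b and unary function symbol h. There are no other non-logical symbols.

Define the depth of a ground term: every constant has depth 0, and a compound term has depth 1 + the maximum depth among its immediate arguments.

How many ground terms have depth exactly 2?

5

If N_k denotes the number of depth-≤k ground terms, the 5 constants give N_0 = 5, and each function symbol of arity r contributes N_{k-1}^r new terms at level k: N_k = 5 + N_{k-1}.
N_0 = 5
N_1 = 5 + 5 = 10
N_2 = 5 + 10 = 15
Terms of depth exactly 2: N_2 − N_1 = 15 − 10 = 5.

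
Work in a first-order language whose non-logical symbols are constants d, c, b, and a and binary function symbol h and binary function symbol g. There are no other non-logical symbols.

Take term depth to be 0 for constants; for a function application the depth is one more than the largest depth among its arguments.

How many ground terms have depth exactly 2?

Let N_k = |{terms of depth ≤ k}|. Then N_0 = 4 and N_k = 4 + N_{k-1}^2 + N_{k-1}^2 for k ≥ 1 (one summand per function symbol, arity giving the exponent).
N_0 = 4
N_1 = 4 + 4^2 + 4^2 = 36
N_2 = 4 + 36^2 + 36^2 = 2596
Terms of depth exactly 2: N_2 − N_1 = 2596 − 36 = 2560.

2560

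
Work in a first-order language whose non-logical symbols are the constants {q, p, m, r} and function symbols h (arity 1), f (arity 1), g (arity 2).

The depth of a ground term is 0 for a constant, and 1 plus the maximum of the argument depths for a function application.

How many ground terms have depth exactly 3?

713184

Let N_k = |{terms of depth ≤ k}|. Then N_0 = 4 and N_k = 4 + N_{k-1} + N_{k-1} + N_{k-1}^2 for k ≥ 1 (one summand per function symbol, arity giving the exponent).
N_0 = 4
N_1 = 4 + 4 + 4 + 4^2 = 28
N_2 = 4 + 28 + 28 + 28^2 = 844
N_3 = 4 + 844 + 844 + 844^2 = 714028
Terms of depth exactly 3: N_3 − N_2 = 714028 − 844 = 713184.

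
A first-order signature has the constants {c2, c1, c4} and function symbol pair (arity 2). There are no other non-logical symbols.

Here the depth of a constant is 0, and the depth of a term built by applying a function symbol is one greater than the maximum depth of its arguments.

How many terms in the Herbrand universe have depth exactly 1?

Let N_k count ground terms of depth at most k. Each non-constant term of depth ≤ k is some function symbol applied to depth-≤(k−1) arguments, giving N_k = 3 + N_{k-1}^2.
N_0 = 3
N_1 = 3 + 3^2 = 12
Terms of depth exactly 1: N_1 − N_0 = 12 − 3 = 9.

9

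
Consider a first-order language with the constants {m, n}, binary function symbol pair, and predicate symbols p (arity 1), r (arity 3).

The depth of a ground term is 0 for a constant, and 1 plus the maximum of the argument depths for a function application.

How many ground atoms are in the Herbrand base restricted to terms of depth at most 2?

54910

First count ground terms of depth ≤ 2.
Count level by level. With function symbols pair/2, the terms of depth ≤ k are the 2 constants together with each function applied to depth-≤(k−1) tuples, so N_k = 2 + N_{k-1}^2.
N_0 = 2
N_1 = 2 + 2^2 = 6
N_2 = 2 + 6^2 = 38
So |H| = 38.
Ground atoms are formed by filling each argument slot of a predicate with a term from H, so an r-ary predicate gives |H|^r atoms:
  p: 38;  r: 38^3 = 54872
Total ground atoms: 38 + 54872 = 54910.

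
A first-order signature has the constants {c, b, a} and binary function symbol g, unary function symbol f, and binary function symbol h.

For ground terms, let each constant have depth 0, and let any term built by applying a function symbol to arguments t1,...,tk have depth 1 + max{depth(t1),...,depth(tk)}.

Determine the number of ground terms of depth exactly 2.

If N_k denotes the number of depth-≤k ground terms, the 3 constants give N_0 = 3, and each function symbol of arity r contributes N_{k-1}^r new terms at level k: N_k = 3 + N_{k-1}^2 + N_{k-1} + N_{k-1}^2.
N_0 = 3
N_1 = 3 + 3^2 + 3 + 3^2 = 24
N_2 = 3 + 24^2 + 24 + 24^2 = 1179
Terms of depth exactly 2: N_2 − N_1 = 1179 − 24 = 1155.

1155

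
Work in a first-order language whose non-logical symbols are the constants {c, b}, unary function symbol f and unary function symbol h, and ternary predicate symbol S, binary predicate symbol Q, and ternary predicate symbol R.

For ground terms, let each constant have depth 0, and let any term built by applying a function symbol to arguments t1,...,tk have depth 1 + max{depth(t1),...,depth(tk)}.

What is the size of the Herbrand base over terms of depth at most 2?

5684

First count ground terms of depth ≤ 2.
Let N_k = |{terms of depth ≤ k}|. Then N_0 = 2 and N_k = 2 + N_{k-1} + N_{k-1} for k ≥ 1 (one summand per function symbol, arity giving the exponent).
N_0 = 2
N_1 = 2 + 2 + 2 = 6
N_2 = 2 + 6 + 6 = 14
So |H| = 14.
For each predicate symbol, the number of ground atoms is |H| raised to its arity; summing:
  S: 14^3 = 2744;  Q: 14^2 = 196;  R: 14^3 = 2744
Total ground atoms: 2744 + 196 + 2744 = 5684.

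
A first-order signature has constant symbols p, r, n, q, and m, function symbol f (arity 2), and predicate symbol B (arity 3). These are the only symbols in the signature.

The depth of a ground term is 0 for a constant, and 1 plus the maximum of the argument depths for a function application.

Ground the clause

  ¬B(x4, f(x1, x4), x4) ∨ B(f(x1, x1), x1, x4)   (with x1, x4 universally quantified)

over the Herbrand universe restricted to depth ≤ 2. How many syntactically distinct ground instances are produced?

Ground terms of depth ≤ 2:
  Write N_k for the number of ground terms of depth ≤ k. A term of depth ≤ k is either a constant or a function symbol applied to arguments of depth ≤ k−1, so N_k = 5 + N_{k-1}^2.
  N_0 = 5
  N_1 = 5 + 5^2 = 30
  N_2 = 5 + 30^2 = 905
So there are 905 ground terms available for substitution.
There are 2 variables to instantiate (x1, x4), each occurring in at least one literal, so different choices give different ground instances.
Number of ground instances = 905^2 = 819025.

819025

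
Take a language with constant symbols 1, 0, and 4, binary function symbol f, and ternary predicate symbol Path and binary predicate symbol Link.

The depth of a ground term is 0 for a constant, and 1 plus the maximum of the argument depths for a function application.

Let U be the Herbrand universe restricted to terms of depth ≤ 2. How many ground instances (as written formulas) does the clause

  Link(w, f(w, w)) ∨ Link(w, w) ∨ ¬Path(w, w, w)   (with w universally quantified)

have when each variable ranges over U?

Ground terms of depth ≤ 2:
  Write N_k for the number of ground terms of depth ≤ k. A term of depth ≤ k is either a constant or a function symbol applied to arguments of depth ≤ k−1, so N_k = 3 + N_{k-1}^2.
  N_0 = 3
  N_1 = 3 + 3^2 = 12
  N_2 = 3 + 12^2 = 147
So there are 147 ground terms available for substitution.
The variable w ranges independently over the available ground terms, and distinct assignments produce distinct instances.
Number of ground instances = 147.

147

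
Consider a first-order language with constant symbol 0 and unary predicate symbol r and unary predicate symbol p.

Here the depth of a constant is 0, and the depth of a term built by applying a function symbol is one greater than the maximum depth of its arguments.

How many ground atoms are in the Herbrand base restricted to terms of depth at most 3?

First count ground terms of depth ≤ 3.
With no function symbols every ground term is a constant, so there is exactly 1 ground term at every depth bound.
N_0 = 1
N_1 = 1
N_2 = 1
N_3 = 1
So |H| = 1.
A ground atom is a predicate applied to a tuple of terms from H, so the count is the sum over predicates of |H|^arity:
  r: 1;  p: 1
Total ground atoms: 1 + 1 = 2.

2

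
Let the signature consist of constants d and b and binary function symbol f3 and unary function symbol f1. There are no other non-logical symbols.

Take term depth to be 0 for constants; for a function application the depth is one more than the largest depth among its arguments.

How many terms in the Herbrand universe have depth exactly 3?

5478

Let N_k count ground terms of depth at most k. Each non-constant term of depth ≤ k is some function symbol applied to depth-≤(k−1) arguments, giving N_k = 2 + N_{k-1}^2 + N_{k-1}.
N_0 = 2
N_1 = 2 + 2^2 + 2 = 8
N_2 = 2 + 8^2 + 8 = 74
N_3 = 2 + 74^2 + 74 = 5552
Terms of depth exactly 3: N_3 − N_2 = 5552 − 74 = 5478.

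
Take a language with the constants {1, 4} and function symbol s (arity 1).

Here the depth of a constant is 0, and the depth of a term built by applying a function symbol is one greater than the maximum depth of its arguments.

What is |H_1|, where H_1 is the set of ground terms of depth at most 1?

Let N_k = |{terms of depth ≤ k}|. Then N_0 = 2 and N_k = 2 + N_{k-1} for k ≥ 1 (one summand per function symbol, arity giving the exponent).
N_0 = 2
N_1 = 2 + 2 = 4
Explicitly: 1, 4, s(1), s(4).

4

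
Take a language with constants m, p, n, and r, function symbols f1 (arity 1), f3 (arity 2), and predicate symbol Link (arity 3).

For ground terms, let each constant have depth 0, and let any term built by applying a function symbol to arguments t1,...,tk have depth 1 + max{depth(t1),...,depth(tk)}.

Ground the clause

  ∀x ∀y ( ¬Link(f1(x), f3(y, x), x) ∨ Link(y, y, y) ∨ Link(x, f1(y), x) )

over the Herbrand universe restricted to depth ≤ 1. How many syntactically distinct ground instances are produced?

Ground terms of depth ≤ 1:
  Count level by level. With function symbols f1/1, f3/2, the terms of depth ≤ k are the 4 constants together with each function applied to depth-≤(k−1) tuples, so N_k = 4 + N_{k-1} + N_{k-1}^2.
  N_0 = 4
  N_1 = 4 + 4 + 4^2 = 24
So there are 24 ground terms available for substitution.
The clause has 2 distinct variables (x, y), each appearing in the body. In the free term algebra distinct substitutions yield syntactically distinct ground instances.
Number of ground instances = 24^2 = 576.

576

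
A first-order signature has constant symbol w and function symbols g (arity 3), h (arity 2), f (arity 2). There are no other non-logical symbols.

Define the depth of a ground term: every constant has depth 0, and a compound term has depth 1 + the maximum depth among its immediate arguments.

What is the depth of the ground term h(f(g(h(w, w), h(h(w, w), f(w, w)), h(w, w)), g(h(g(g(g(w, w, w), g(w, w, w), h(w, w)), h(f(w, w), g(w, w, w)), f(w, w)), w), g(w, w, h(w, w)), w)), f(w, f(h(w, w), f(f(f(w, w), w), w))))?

7

depth(h(w, w)) = 1 + max(0, 0) = 1
depth(f(w, w)) = 1 + max(0, 0) = 1
depth(h(h(w, w), f(w, w))) = 1 + max(1, 1) = 2
depth(g(h(w, w), h(h(w, w), f(w, w)), h(w, w))) = 1 + max(1, 2, 1) = 3
depth(g(w, w, w)) = 1 + max(0, 0, 0) = 1
depth(g(g(w, w, w), g(w, w, w), h(w, w))) = 1 + max(1, 1, 1) = 2
depth(h(f(w, w), g(w, w, w))) = 1 + max(1, 1) = 2
depth(g(g(g(w, w, w), g(w, w, w), h(w, w)), h(f(w, w), g(w, w, w)), f(w, w))) = 1 + max(2, 2, 1) = 3
depth(h(g(g(g(w, w, w), g(w, w, w), h(w, w)), h(f(w, w), g(w, w, w)), f(w, w)), w)) = 1 + max(3, 0) = 4
depth(g(w, w, h(w, w))) = 1 + max(0, 0, 1) = 2
depth(g(h(g(g(g(w, w, w), g(w, w, w), h(w, w)), h(f(w, w), g(w, w, w)), f(w, w)), w), g(w, w, h(w, w)), w)) = 1 + max(4, 2, 0) = 5
depth(f(g(h(w, w), h(h(w, w), f(w, w)), h(w, w)), g(h(g(g(g(w, w, w), g(w, w, w), h(w, w)), h(f(w, w), g(w, w, w)), f(w, w)), w), g(w, w, h(w, w)), w))) = 1 + max(3, 5) = 6
depth(f(f(w, w), w)) = 1 + max(1, 0) = 2
depth(f(f(f(w, w), w), w)) = 1 + max(2, 0) = 3
depth(f(h(w, w), f(f(f(w, w), w), w))) = 1 + max(1, 3) = 4
depth(f(w, f(h(w, w), f(f(f(w, w), w), w)))) = 1 + max(0, 4) = 5
depth(h(f(g(h(w, w), h(h(w, w), f(w, w)), h(w, w)), g(h(g(g(g(w, w, w), g(w, w, w), h(w, w)), h(f(w, w), g(w, w, w)), f(w, w)), w), g(w, w, h(w, w)), w)), f(w, f(h(w, w), f(f(f(w, w), w), w))))) = 1 + max(6, 5) = 7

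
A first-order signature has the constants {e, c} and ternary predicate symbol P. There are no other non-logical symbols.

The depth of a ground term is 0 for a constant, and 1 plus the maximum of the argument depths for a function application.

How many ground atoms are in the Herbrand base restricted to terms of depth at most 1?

8

First count ground terms of depth ≤ 1.
With no function symbols every ground term is a constant, so there are exactly 2 ground terms at every depth bound.
N_0 = 2
N_1 = 2
So |H| = 2.
For each predicate symbol, the number of ground atoms is |H| raised to its arity; summing:
  P: 2^3 = 8
Total ground atoms: 8.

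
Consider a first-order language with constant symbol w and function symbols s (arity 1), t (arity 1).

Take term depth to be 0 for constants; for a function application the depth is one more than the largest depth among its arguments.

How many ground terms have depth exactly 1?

2

Count level by level. With function symbols s/1, t/1, the terms of depth ≤ k are the 1 constant together with each function applied to depth-≤(k−1) tuples, so N_k = 1 + N_{k-1} + N_{k-1}.
N_0 = 1
N_1 = 1 + 1 + 1 = 3
Terms of depth exactly 1: N_1 − N_0 = 3 − 1 = 2.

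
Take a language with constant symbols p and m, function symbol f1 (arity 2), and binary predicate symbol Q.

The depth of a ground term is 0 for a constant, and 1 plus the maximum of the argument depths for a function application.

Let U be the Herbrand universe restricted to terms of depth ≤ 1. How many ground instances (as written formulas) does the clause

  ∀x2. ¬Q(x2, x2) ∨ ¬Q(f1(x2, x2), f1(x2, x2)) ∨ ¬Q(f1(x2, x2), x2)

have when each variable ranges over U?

Ground terms of depth ≤ 1:
  Count level by level. With function symbols f1/2, the terms of depth ≤ k are the 2 constants together with each function applied to depth-≤(k−1) tuples, so N_k = 2 + N_{k-1}^2.
  N_0 = 2
  N_1 = 2 + 2^2 = 6
  Explicitly: p, m, f1(p, p), f1(p, m), f1(m, p), f1(m, m).
So there are 6 ground terms available for substitution.
The body mentions the single quantified variable x2; since ground terms form a free algebra, no two substitutions collapse to the same formula.
Number of ground instances = 6.

6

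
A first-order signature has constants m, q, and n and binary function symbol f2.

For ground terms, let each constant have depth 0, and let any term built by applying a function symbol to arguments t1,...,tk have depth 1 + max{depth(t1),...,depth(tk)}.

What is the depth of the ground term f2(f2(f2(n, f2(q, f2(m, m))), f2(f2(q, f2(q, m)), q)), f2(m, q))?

5

depth(f2(m, m)) = 1 + max(0, 0) = 1
depth(f2(q, f2(m, m))) = 1 + max(0, 1) = 2
depth(f2(n, f2(q, f2(m, m)))) = 1 + max(0, 2) = 3
depth(f2(q, m)) = 1 + max(0, 0) = 1
depth(f2(q, f2(q, m))) = 1 + max(0, 1) = 2
depth(f2(f2(q, f2(q, m)), q)) = 1 + max(2, 0) = 3
depth(f2(f2(n, f2(q, f2(m, m))), f2(f2(q, f2(q, m)), q))) = 1 + max(3, 3) = 4
depth(f2(m, q)) = 1 + max(0, 0) = 1
depth(f2(f2(f2(n, f2(q, f2(m, m))), f2(f2(q, f2(q, m)), q)), f2(m, q))) = 1 + max(4, 1) = 5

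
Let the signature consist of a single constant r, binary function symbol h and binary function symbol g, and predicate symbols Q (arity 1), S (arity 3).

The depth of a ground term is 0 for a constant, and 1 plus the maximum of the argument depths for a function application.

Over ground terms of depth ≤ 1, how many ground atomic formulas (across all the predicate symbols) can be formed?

First count ground terms of depth ≤ 1.
Let N_k count ground terms of depth at most k. Each non-constant term of depth ≤ k is some function symbol applied to depth-≤(k−1) arguments, giving N_k = 1 + N_{k-1}^2 + N_{k-1}^2.
N_0 = 1
N_1 = 1 + 1^2 + 1^2 = 3
So |H| = 3.
Ground atoms are formed by filling each argument slot of a predicate with a term from H, so an r-ary predicate gives |H|^r atoms:
  Q: 3;  S: 3^3 = 27
Total ground atoms: 3 + 27 = 30.

30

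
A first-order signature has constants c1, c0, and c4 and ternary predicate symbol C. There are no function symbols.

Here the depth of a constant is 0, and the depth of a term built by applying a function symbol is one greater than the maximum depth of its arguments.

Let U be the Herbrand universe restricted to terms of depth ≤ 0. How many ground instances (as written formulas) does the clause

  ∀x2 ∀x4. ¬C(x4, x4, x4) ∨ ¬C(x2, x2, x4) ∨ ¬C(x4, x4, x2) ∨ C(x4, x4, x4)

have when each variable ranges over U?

Ground terms of depth ≤ 0:
  With no function symbols every ground term is a constant, so there are exactly 3 ground terms at every depth bound.
  N_0 = 3
  Explicitly: c1, c0, c4.
So there are 3 ground terms available for substitution.
There are 2 variables to instantiate (x2, x4), each occurring in at least one literal, so different choices give different ground instances.
Number of ground instances = 3^2 = 9.

9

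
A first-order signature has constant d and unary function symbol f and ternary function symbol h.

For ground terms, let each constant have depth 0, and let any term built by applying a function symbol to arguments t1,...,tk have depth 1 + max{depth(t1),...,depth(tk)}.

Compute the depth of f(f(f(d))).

3

depth(f(d)) = 1 + depth(d) = 1 + 0 = 1
depth(f(f(d))) = 1 + depth(f(d)) = 1 + 1 = 2
depth(f(f(f(d)))) = 1 + depth(f(f(d))) = 1 + 2 = 3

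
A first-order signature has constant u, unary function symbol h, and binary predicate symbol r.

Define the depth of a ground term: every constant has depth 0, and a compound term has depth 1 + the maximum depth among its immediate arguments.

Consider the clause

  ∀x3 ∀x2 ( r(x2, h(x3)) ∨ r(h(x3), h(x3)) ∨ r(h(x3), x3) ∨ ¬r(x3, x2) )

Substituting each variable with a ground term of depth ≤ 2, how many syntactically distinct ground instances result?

Ground terms of depth ≤ 2:
  Let N_k = |{terms of depth ≤ k}|. Then N_0 = 1 and N_k = 1 + N_{k-1} for k ≥ 1 (one summand per function symbol, arity giving the exponent).
  N_0 = 1
  N_1 = 1 + 1 = 2
  N_2 = 1 + 2 = 3
  Explicitly: u, h(u), h(h(u)).
So there are 3 ground terms available for substitution.
The body mentions every one of the 2 quantified variables; since ground terms form a free algebra, no two substitutions collapse to the same formula.
Number of ground instances = 3^2 = 9.

9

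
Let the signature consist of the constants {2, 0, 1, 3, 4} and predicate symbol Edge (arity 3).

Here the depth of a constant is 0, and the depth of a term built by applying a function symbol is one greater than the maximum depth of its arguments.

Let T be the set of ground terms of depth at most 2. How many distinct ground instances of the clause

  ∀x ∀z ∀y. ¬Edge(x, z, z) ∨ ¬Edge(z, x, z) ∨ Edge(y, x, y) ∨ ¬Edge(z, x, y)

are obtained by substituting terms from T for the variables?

Ground terms of depth ≤ 2:
  With no function symbols every ground term is a constant, so there are exactly 5 ground terms at every depth bound.
  N_0 = 5
  N_1 = 5
  N_2 = 5
So there are 5 ground terms available for substitution.
The body mentions every one of the 3 quantified variables; since ground terms form a free algebra, no two substitutions collapse to the same formula.
Number of ground instances = 5^3 = 125.

125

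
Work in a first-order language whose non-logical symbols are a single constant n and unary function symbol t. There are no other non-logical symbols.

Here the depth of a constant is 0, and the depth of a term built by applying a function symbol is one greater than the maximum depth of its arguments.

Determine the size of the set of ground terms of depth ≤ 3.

Count level by level. With function symbols t/1, the terms of depth ≤ k are the 1 constant together with each function applied to depth-≤(k−1) tuples, so N_k = 1 + N_{k-1}.
N_0 = 1
N_1 = 1 + 1 = 2
N_2 = 1 + 2 = 3
N_3 = 1 + 3 = 4
Explicitly: n, t(n), t(t(n)), t(t(t(n))).

4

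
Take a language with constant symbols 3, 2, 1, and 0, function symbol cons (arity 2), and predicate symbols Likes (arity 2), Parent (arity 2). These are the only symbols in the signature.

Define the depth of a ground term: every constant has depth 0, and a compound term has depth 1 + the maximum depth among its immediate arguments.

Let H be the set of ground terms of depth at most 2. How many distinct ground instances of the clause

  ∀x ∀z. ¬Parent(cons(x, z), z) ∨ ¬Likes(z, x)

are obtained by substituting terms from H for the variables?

Ground terms of depth ≤ 2:
  Count level by level. With function symbols cons/2, the terms of depth ≤ k are the 4 constants together with each function applied to depth-≤(k−1) tuples, so N_k = 4 + N_{k-1}^2.
  N_0 = 4
  N_1 = 4 + 4^2 = 20
  N_2 = 4 + 20^2 = 404
So there are 404 ground terms available for substitution.
Each of x, z ranges independently over the available ground terms, and distinct assignments produce distinct instances.
Number of ground instances = 404^2 = 163216.

163216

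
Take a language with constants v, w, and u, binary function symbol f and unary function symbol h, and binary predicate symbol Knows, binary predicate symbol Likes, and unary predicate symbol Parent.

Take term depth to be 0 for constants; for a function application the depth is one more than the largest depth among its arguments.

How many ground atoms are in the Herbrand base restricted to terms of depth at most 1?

First count ground terms of depth ≤ 1.
If N_k denotes the number of depth-≤k ground terms, the 3 constants give N_0 = 3, and each function symbol of arity r contributes N_{k-1}^r new terms at level k: N_k = 3 + N_{k-1}^2 + N_{k-1}.
N_0 = 3
N_1 = 3 + 3^2 + 3 = 15
So |H| = 15.
Ground atoms are formed by filling each argument slot of a predicate with a term from H, so an r-ary predicate gives |H|^r atoms:
  Knows: 15^2 = 225;  Likes: 15^2 = 225;  Parent: 15
Total ground atoms: 225 + 225 + 15 = 465.

465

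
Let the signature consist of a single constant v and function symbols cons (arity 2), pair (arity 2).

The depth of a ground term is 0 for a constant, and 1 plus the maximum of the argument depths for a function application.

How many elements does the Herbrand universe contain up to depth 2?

19

Let N_k count ground terms of depth at most k. Each non-constant term of depth ≤ k is some function symbol applied to depth-≤(k−1) arguments, giving N_k = 1 + N_{k-1}^2 + N_{k-1}^2.
N_0 = 1
N_1 = 1 + 1^2 + 1^2 = 3
N_2 = 1 + 3^2 + 3^2 = 19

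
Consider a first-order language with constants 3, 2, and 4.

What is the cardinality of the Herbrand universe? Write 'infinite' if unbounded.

3

There are no function symbols, so every ground term is one of the 3 constants.
The Herbrand universe is {3, 2, 4}, which is finite with 3 elements.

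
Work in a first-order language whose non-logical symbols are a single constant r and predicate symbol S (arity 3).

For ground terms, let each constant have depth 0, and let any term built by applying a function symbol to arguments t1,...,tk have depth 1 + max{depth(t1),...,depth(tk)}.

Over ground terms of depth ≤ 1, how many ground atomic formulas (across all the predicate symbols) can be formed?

1

First count ground terms of depth ≤ 1.
With no function symbols every ground term is a constant, so there is exactly 1 ground term at every depth bound.
N_0 = 1
N_1 = 1
Explicitly: r.
So |H| = 1.
A ground atom is a predicate applied to a tuple of terms from H, so the count is the sum over predicates of |H|^arity:
  S: 1^3 = 1
Total ground atoms: 1.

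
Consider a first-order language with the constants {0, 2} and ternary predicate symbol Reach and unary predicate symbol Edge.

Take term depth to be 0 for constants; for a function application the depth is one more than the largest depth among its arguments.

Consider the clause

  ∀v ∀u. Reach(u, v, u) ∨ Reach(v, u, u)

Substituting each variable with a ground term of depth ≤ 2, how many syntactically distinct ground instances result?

4

Ground terms of depth ≤ 2:
  With no function symbols every ground term is a constant, so there are exactly 2 ground terms at every depth bound.
  N_0 = 2
  N_1 = 2
  N_2 = 2
So there are 2 ground terms available for substitution.
Each of v, u ranges independently over the available ground terms, and distinct assignments produce distinct instances.
Number of ground instances = 2^2 = 4.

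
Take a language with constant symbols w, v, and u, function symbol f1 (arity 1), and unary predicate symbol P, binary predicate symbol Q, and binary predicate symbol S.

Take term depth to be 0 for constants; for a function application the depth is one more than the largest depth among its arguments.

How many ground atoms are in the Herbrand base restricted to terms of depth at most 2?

First count ground terms of depth ≤ 2.
Count level by level. With function symbols f1/1, the terms of depth ≤ k are the 3 constants together with each function applied to depth-≤(k−1) tuples, so N_k = 3 + N_{k-1}.
N_0 = 3
N_1 = 3 + 3 = 6
N_2 = 3 + 6 = 9
Explicitly: w, v, u, f1(w), f1(v), f1(u), f1(f1(w)), f1(f1(v)), f1(f1(u)).
So |H| = 9.
Ground atoms are formed by filling each argument slot of a predicate with a term from H, so an r-ary predicate gives |H|^r atoms:
  P: 9;  Q: 9^2 = 81;  S: 9^2 = 81
Total ground atoms: 9 + 81 + 81 = 171.

171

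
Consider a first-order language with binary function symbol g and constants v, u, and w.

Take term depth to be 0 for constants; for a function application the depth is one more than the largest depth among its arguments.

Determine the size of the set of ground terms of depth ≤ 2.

147

Let N_k = |{terms of depth ≤ k}|. Then N_0 = 3 and N_k = 3 + N_{k-1}^2 for k ≥ 1 (one summand per function symbol, arity giving the exponent).
N_0 = 3
N_1 = 3 + 3^2 = 12
N_2 = 3 + 12^2 = 147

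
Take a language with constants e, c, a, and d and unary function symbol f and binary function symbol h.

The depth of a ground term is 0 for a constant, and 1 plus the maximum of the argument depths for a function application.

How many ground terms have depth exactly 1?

Let N_k count ground terms of depth at most k. Each non-constant term of depth ≤ k is some function symbol applied to depth-≤(k−1) arguments, giving N_k = 4 + N_{k-1} + N_{k-1}^2.
N_0 = 4
N_1 = 4 + 4 + 4^2 = 24
Terms of depth exactly 1: N_1 − N_0 = 24 − 4 = 20.

20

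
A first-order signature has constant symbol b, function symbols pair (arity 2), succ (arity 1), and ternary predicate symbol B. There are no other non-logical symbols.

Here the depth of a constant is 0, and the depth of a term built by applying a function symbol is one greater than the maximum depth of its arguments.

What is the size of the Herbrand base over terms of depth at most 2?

First count ground terms of depth ≤ 2.
If N_k denotes the number of depth-≤k ground terms, the 1 constant gives N_0 = 1, and each function symbol of arity r contributes N_{k-1}^r new terms at level k: N_k = 1 + N_{k-1}^2 + N_{k-1}.
N_0 = 1
N_1 = 1 + 1^2 + 1 = 3
N_2 = 1 + 3^2 + 3 = 13
So |H| = 13.
For each predicate symbol, the number of ground atoms is |H| raised to its arity; summing:
  B: 13^3 = 2197
Total ground atoms: 2197.

2197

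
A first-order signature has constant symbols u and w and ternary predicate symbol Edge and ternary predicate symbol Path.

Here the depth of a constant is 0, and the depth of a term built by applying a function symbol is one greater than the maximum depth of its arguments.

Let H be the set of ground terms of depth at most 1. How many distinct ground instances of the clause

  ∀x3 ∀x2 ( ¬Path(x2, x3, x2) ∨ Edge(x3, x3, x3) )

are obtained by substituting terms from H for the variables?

4

Ground terms of depth ≤ 1:
  With no function symbols every ground term is a constant, so there are exactly 2 ground terms at every depth bound.
  N_0 = 2
  N_1 = 2
  Explicitly: u, w.
So there are 2 ground terms available for substitution.
The body mentions every one of the 2 quantified variables; since ground terms form a free algebra, no two substitutions collapse to the same formula.
Number of ground instances = 2^2 = 4.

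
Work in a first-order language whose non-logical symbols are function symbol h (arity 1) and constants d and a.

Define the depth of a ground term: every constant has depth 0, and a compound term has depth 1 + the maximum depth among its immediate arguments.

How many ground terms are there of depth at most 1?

If N_k denotes the number of depth-≤k ground terms, the 2 constants give N_0 = 2, and each function symbol of arity r contributes N_{k-1}^r new terms at level k: N_k = 2 + N_{k-1}.
N_0 = 2
N_1 = 2 + 2 = 4
Explicitly: d, a, h(d), h(a).

4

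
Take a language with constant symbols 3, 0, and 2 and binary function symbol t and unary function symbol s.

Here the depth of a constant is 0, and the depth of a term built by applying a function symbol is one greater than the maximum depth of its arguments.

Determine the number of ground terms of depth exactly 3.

59052

Write N_k for the number of ground terms of depth ≤ k. A term of depth ≤ k is either a constant or a function symbol applied to arguments of depth ≤ k−1, so N_k = 3 + N_{k-1}^2 + N_{k-1}.
N_0 = 3
N_1 = 3 + 3^2 + 3 = 15
N_2 = 3 + 15^2 + 15 = 243
N_3 = 3 + 243^2 + 243 = 59295
Terms of depth exactly 3: N_3 − N_2 = 59295 − 243 = 59052.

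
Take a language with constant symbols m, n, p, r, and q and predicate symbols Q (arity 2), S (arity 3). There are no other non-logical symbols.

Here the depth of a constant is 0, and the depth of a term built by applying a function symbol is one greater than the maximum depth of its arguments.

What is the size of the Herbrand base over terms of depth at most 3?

150

First count ground terms of depth ≤ 3.
With no function symbols every ground term is a constant, so there are exactly 5 ground terms at every depth bound.
N_0 = 5
N_1 = 5
N_2 = 5
N_3 = 5
So |H| = 5.
Ground atoms are formed by filling each argument slot of a predicate with a term from H, so an r-ary predicate gives |H|^r atoms:
  Q: 5^2 = 25;  S: 5^3 = 125
Total ground atoms: 25 + 125 = 150.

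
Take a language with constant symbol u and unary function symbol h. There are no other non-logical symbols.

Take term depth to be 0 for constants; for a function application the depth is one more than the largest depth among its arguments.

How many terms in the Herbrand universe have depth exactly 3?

If N_k denotes the number of depth-≤k ground terms, the 1 constant gives N_0 = 1, and each function symbol of arity r contributes N_{k-1}^r new terms at level k: N_k = 1 + N_{k-1}.
N_0 = 1
N_1 = 1 + 1 = 2
N_2 = 1 + 2 = 3
N_3 = 1 + 3 = 4
Terms of depth exactly 3: N_3 − N_2 = 4 − 3 = 1.

1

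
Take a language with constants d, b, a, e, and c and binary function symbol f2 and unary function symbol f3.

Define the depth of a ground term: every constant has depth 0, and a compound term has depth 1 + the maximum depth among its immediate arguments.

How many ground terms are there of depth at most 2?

1265

Write N_k for the number of ground terms of depth ≤ k. A term of depth ≤ k is either a constant or a function symbol applied to arguments of depth ≤ k−1, so N_k = 5 + N_{k-1}^2 + N_{k-1}.
N_0 = 5
N_1 = 5 + 5^2 + 5 = 35
N_2 = 5 + 35^2 + 35 = 1265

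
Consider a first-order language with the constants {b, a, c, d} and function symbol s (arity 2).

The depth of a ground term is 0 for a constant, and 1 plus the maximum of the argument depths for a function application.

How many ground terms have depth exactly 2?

384

Let N_k = |{terms of depth ≤ k}|. Then N_0 = 4 and N_k = 4 + N_{k-1}^2 for k ≥ 1 (one summand per function symbol, arity giving the exponent).
N_0 = 4
N_1 = 4 + 4^2 = 20
N_2 = 4 + 20^2 = 404
Terms of depth exactly 2: N_2 − N_1 = 404 − 20 = 384.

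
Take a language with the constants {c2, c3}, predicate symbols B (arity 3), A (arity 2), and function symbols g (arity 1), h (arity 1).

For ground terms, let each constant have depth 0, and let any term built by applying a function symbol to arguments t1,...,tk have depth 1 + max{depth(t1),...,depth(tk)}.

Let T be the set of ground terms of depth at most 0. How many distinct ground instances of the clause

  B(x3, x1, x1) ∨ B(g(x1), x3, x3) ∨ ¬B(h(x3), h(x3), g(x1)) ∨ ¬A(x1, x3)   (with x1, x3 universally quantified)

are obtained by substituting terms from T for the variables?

4

Ground terms of depth ≤ 0:
  Let N_k = |{terms of depth ≤ k}|. Then N_0 = 2 and N_k = 2 + N_{k-1} + N_{k-1} for k ≥ 1 (one summand per function symbol, arity giving the exponent).
  N_0 = 2
So there are 2 ground terms available for substitution.
There are 2 variables to instantiate (x1, x3), each occurring in at least one literal, so different choices give different ground instances.
Number of ground instances = 2^2 = 4.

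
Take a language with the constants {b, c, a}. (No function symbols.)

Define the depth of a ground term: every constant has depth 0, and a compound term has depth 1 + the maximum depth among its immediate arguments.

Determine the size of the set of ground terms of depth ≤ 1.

With no function symbols every ground term is a constant, so there are exactly 3 ground terms at every depth bound.
N_0 = 3
N_1 = 3
Explicitly: b, c, a.

3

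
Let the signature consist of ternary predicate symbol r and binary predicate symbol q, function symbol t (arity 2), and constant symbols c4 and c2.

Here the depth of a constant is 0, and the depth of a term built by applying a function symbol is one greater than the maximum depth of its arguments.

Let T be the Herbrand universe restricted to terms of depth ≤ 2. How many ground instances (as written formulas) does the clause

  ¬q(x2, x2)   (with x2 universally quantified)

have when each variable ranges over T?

Ground terms of depth ≤ 2:
  Count level by level. With function symbols t/2, the terms of depth ≤ k are the 2 constants together with each function applied to depth-≤(k−1) tuples, so N_k = 2 + N_{k-1}^2.
  N_0 = 2
  N_1 = 2 + 2^2 = 6
  N_2 = 2 + 6^2 = 38
So there are 38 ground terms available for substitution.
The body mentions the single quantified variable x2; since ground terms form a free algebra, no two substitutions collapse to the same formula.
Number of ground instances = 38.

38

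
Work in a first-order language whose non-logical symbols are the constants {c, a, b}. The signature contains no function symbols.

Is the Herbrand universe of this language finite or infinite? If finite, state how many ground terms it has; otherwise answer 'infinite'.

There are no function symbols, so every ground term is one of the 3 constants.
The Herbrand universe is {c, a, b}, which is finite with 3 elements.

3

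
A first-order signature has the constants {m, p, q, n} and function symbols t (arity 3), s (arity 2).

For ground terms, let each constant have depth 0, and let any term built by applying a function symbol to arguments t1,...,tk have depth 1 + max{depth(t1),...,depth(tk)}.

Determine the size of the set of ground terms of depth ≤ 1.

Write N_k for the number of ground terms of depth ≤ k. A term of depth ≤ k is either a constant or a function symbol applied to arguments of depth ≤ k−1, so N_k = 4 + N_{k-1}^3 + N_{k-1}^2.
N_0 = 4
N_1 = 4 + 4^3 + 4^2 = 84

84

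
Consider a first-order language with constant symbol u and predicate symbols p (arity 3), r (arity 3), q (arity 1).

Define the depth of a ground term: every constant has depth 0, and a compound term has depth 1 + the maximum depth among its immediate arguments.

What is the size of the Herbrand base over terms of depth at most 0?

First count ground terms of depth ≤ 0.
With no function symbols every ground term is a constant, so there is exactly 1 ground term at every depth bound.
N_0 = 1
Explicitly: u.
So |H| = 1.
Ground atoms are formed by filling each argument slot of a predicate with a term from H, so an r-ary predicate gives |H|^r atoms:
  p: 1^3 = 1;  r: 1^3 = 1;  q: 1
Total ground atoms: 1 + 1 + 1 = 3.

3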